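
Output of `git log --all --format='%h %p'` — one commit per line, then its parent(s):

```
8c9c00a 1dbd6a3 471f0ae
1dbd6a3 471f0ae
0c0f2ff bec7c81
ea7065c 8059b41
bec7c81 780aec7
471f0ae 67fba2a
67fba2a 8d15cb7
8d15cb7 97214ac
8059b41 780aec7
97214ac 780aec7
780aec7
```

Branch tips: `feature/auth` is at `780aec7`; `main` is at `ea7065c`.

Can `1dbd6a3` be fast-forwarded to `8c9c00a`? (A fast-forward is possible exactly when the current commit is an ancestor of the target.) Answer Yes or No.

Yes

A fast-forward from 1dbd6a3 to 8c9c00a is possible iff 1dbd6a3 is an ancestor of 8c9c00a.
Ancestors of 8c9c00a: {1dbd6a3, 471f0ae, 67fba2a, 780aec7, 8c9c00a, 8d15cb7, 97214ac}.
1dbd6a3 is among them, so fast-forward is possible.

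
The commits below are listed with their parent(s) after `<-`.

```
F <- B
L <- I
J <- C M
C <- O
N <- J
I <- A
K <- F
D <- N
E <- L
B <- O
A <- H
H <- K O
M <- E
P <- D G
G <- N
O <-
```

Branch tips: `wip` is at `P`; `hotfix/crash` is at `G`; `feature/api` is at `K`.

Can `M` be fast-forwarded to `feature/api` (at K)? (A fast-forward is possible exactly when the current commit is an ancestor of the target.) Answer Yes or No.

A fast-forward from M to K is possible iff M is an ancestor of K.
Ancestors of K: {B, F, K, O}.
M is not among them, so fast-forward is not possible.

No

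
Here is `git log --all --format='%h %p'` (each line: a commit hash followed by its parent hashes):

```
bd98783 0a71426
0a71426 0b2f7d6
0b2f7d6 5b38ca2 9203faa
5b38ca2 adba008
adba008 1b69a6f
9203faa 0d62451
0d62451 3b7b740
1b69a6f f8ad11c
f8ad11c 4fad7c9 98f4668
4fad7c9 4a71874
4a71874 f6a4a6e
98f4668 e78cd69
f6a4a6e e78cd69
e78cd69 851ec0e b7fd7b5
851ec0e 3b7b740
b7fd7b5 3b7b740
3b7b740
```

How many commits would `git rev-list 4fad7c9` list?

7

Walking parent pointers from 4fad7c9: reachable set = {3b7b740, 4a71874, 4fad7c9, 851ec0e, b7fd7b5, e78cd69, f6a4a6e}.
That is 7 commits.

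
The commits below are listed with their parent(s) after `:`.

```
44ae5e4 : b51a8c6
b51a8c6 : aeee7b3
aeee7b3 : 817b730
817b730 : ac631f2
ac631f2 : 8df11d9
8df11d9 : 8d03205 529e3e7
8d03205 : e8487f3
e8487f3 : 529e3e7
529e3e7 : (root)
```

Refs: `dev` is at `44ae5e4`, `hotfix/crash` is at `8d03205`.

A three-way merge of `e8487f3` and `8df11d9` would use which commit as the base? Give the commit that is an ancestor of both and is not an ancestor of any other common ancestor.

e8487f3

Ancestors of e8487f3: {529e3e7, e8487f3}.
Ancestors of 8df11d9: {529e3e7, 8d03205, 8df11d9, e8487f3}.
Common ancestors: {529e3e7, e8487f3}.
Among these, e8487f3 is not an ancestor of any other common ancestor — it is the merge base.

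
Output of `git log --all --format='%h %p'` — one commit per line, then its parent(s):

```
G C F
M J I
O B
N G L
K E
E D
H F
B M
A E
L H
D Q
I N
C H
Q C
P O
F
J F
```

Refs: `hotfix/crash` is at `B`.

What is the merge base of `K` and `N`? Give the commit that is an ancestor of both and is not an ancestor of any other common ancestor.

C

Ancestors of K: {C, D, E, F, H, K, Q}.
Ancestors of N: {C, F, G, H, L, N}.
Common ancestors: {C, F, H}.
Among these, C is not an ancestor of any other common ancestor — it is the merge base.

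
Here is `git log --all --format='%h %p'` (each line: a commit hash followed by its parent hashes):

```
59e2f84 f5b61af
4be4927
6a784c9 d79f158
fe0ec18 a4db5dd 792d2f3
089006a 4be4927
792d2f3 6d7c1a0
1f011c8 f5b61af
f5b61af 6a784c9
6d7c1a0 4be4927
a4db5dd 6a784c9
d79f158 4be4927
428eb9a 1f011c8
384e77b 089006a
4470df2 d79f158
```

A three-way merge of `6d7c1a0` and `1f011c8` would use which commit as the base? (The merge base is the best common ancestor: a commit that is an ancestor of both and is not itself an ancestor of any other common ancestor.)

Ancestors of 6d7c1a0: {4be4927, 6d7c1a0}.
Ancestors of 1f011c8: {1f011c8, 4be4927, 6a784c9, d79f158, f5b61af}.
Common ancestors: {4be4927}.
The only common ancestor is 4be4927, so it is the merge base.

4be4927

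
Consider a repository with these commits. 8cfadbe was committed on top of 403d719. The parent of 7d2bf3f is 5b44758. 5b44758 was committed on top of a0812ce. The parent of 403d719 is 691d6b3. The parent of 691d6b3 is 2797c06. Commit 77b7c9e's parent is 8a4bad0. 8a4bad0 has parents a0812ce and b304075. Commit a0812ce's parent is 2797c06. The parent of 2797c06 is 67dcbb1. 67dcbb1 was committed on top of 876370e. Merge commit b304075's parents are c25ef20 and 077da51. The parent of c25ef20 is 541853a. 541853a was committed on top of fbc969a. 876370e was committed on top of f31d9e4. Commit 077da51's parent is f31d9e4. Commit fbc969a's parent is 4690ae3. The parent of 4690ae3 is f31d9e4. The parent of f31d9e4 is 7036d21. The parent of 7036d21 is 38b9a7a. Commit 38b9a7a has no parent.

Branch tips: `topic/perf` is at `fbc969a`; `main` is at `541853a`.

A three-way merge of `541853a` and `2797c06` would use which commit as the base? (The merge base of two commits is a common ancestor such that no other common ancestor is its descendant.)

Ancestors of 541853a: {38b9a7a, 4690ae3, 541853a, 7036d21, f31d9e4, fbc969a}.
Ancestors of 2797c06: {2797c06, 38b9a7a, 67dcbb1, 7036d21, 876370e, f31d9e4}.
Common ancestors: {38b9a7a, 7036d21, f31d9e4}.
Among these, f31d9e4 is not an ancestor of any other common ancestor — it is the merge base.

f31d9e4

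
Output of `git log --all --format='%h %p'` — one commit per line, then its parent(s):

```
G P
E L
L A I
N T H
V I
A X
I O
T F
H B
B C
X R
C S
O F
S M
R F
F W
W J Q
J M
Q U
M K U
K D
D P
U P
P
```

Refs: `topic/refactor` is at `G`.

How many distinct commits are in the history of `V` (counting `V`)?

12

Walking parent pointers from V: reachable set = {D, F, I, J, K, M, O, P, Q, U, V, W}.
That is 12 commits.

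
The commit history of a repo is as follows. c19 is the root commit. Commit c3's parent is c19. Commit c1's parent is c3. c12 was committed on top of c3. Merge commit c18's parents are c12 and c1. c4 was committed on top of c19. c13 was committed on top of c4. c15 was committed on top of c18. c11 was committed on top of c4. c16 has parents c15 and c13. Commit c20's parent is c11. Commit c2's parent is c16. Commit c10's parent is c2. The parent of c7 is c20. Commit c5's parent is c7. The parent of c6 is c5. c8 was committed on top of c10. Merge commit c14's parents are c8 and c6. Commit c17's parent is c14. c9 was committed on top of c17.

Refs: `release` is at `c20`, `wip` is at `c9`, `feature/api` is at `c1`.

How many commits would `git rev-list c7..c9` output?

Reachable from c9: {c1, c10, c11, c12, c13, c14, c15, c16, c17, c18, c19, c2, c20, c3, c4, c5, c6, c7, c8, c9}.
Reachable from c7: {c11, c19, c20, c4, c7}.
In c9's history but not c7's: {c1, c10, c12, c13, c14, c15, c16, c17, c18, c2, c3, c5, c6, c8, c9} — 15 commits.

15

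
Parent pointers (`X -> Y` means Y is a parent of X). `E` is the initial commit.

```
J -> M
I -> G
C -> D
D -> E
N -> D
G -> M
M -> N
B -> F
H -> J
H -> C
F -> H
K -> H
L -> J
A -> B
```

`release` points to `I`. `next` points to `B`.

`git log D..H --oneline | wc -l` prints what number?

5

Reachable from H: {C, D, E, H, J, M, N}.
Reachable from D: {D, E}.
In H's history but not D's: {C, H, J, M, N} — 5 commits.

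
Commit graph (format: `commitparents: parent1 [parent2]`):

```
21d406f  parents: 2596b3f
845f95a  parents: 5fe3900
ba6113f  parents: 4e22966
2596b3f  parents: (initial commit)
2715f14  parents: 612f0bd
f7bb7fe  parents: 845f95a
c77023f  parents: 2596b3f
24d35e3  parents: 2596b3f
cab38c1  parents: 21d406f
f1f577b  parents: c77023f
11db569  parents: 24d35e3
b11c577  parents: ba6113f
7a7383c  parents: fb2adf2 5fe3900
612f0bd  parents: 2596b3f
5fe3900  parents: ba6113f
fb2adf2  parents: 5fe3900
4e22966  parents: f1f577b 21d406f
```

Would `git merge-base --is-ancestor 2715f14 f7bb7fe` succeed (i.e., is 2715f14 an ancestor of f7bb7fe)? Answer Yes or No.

No

Ancestors of f7bb7fe: {21d406f, 2596b3f, 4e22966, 5fe3900, 845f95a, ba6113f, c77023f, f1f577b, f7bb7fe}.
2715f14 is not in that set, so it is not an ancestor of f7bb7fe.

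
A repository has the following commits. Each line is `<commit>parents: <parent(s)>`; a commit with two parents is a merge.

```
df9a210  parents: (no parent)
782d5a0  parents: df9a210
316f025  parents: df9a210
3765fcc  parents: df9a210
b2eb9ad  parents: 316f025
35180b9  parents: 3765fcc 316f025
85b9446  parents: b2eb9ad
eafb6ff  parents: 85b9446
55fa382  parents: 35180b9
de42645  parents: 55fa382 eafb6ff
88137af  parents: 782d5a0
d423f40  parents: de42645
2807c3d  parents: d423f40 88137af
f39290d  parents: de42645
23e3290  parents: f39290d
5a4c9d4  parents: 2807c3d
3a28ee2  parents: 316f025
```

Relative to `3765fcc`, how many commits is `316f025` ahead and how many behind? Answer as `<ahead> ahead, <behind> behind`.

Reachable from 316f025: {316f025, df9a210}.
Reachable from 3765fcc: {3765fcc, df9a210}.
Only in 316f025's history (ahead): {316f025} — 1.
Only in 3765fcc's history (behind): {3765fcc} — 1.

1 ahead, 1 behind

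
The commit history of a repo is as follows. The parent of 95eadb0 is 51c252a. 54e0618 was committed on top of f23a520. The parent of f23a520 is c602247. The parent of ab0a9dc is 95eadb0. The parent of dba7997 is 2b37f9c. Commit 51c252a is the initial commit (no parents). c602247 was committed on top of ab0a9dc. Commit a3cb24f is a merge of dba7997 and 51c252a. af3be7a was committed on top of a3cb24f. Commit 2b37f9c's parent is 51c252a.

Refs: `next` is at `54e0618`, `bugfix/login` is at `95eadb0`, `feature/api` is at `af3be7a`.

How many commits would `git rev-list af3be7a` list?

5

Walking parent pointers from af3be7a: reachable set = {2b37f9c, 51c252a, a3cb24f, af3be7a, dba7997}.
That is 5 commits.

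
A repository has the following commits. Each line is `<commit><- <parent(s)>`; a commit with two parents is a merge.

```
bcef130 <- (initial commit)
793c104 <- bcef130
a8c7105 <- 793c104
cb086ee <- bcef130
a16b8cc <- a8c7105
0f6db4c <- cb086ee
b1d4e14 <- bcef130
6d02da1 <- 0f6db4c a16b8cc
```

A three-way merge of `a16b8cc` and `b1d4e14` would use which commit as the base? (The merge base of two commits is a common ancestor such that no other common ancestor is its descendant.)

bcef130

Ancestors of a16b8cc: {793c104, a16b8cc, a8c7105, bcef130}.
Ancestors of b1d4e14: {b1d4e14, bcef130}.
Common ancestors: {bcef130}.
The only common ancestor is bcef130, so it is the merge base.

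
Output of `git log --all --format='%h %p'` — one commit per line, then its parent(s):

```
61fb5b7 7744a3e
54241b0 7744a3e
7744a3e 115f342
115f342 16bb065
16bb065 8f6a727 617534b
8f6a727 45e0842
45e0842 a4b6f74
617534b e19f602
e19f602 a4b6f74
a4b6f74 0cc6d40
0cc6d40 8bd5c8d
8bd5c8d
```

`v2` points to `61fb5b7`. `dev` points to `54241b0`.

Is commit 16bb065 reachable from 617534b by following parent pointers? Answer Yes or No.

Ancestors of 617534b: {0cc6d40, 617534b, 8bd5c8d, a4b6f74, e19f602}.
16bb065 is not in that set, so it is not an ancestor of 617534b.

No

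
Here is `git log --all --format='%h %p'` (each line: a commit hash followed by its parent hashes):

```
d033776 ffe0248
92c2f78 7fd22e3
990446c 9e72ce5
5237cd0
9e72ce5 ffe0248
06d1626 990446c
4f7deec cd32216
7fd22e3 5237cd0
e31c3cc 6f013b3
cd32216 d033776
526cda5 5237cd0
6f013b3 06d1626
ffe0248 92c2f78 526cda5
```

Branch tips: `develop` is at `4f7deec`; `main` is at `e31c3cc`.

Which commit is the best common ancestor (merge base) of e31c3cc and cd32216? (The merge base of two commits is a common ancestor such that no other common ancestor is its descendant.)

Ancestors of e31c3cc: {06d1626, 5237cd0, 526cda5, 6f013b3, 7fd22e3, 92c2f78, 990446c, 9e72ce5, e31c3cc, ffe0248}.
Ancestors of cd32216: {5237cd0, 526cda5, 7fd22e3, 92c2f78, cd32216, d033776, ffe0248}.
Common ancestors: {5237cd0, 526cda5, 7fd22e3, 92c2f78, ffe0248}.
Among these, ffe0248 is not an ancestor of any other common ancestor — it is the merge base.

ffe0248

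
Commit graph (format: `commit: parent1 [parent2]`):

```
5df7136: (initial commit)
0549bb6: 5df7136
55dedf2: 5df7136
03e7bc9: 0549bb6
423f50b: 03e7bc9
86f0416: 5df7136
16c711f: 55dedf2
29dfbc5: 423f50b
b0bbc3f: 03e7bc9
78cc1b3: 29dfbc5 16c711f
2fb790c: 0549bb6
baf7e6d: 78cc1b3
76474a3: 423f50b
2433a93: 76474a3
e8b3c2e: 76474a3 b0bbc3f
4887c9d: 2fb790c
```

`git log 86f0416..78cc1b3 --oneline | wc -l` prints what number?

7

Reachable from 78cc1b3: {03e7bc9, 0549bb6, 16c711f, 29dfbc5, 423f50b, 55dedf2, 5df7136, 78cc1b3}.
Reachable from 86f0416: {5df7136, 86f0416}.
In 78cc1b3's history but not 86f0416's: {03e7bc9, 0549bb6, 16c711f, 29dfbc5, 423f50b, 55dedf2, 78cc1b3} — 7 commits.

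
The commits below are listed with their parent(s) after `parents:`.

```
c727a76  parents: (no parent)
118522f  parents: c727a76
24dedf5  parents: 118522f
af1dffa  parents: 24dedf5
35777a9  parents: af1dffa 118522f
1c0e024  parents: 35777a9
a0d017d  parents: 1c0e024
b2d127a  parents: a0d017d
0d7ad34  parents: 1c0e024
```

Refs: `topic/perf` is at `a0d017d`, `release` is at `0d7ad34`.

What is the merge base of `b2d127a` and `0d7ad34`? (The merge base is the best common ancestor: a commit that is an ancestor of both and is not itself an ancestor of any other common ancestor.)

1c0e024

Ancestors of b2d127a: {118522f, 1c0e024, 24dedf5, 35777a9, a0d017d, af1dffa, b2d127a, c727a76}.
Ancestors of 0d7ad34: {0d7ad34, 118522f, 1c0e024, 24dedf5, 35777a9, af1dffa, c727a76}.
Common ancestors: {118522f, 1c0e024, 24dedf5, 35777a9, af1dffa, c727a76}.
Among these, 1c0e024 is not an ancestor of any other common ancestor — it is the merge base.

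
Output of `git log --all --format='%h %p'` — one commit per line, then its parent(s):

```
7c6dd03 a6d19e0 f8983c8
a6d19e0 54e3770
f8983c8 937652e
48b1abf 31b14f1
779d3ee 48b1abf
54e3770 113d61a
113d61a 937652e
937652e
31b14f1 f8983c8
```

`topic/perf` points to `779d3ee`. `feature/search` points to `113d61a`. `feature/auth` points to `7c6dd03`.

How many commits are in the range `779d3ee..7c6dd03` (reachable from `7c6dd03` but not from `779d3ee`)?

4

Reachable from 7c6dd03: {113d61a, 54e3770, 7c6dd03, 937652e, a6d19e0, f8983c8}.
Reachable from 779d3ee: {31b14f1, 48b1abf, 779d3ee, 937652e, f8983c8}.
In 7c6dd03's history but not 779d3ee's: {113d61a, 54e3770, 7c6dd03, a6d19e0} — 4 commits.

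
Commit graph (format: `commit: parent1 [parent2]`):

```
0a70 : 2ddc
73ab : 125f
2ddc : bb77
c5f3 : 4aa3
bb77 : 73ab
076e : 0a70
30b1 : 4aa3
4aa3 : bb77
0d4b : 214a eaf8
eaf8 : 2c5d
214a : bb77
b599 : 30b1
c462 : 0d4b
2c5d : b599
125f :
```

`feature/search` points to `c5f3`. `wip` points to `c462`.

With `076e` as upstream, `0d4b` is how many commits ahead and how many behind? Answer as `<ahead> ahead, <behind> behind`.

Reachable from 0d4b: {0d4b, 125f, 214a, 2c5d, 30b1, 4aa3, 73ab, b599, bb77, eaf8}.
Reachable from 076e: {076e, 0a70, 125f, 2ddc, 73ab, bb77}.
Only in 0d4b's history (ahead): {0d4b, 214a, 2c5d, 30b1, 4aa3, b599, eaf8} — 7.
Only in 076e's history (behind): {076e, 0a70, 2ddc} — 3.

7 ahead, 3 behind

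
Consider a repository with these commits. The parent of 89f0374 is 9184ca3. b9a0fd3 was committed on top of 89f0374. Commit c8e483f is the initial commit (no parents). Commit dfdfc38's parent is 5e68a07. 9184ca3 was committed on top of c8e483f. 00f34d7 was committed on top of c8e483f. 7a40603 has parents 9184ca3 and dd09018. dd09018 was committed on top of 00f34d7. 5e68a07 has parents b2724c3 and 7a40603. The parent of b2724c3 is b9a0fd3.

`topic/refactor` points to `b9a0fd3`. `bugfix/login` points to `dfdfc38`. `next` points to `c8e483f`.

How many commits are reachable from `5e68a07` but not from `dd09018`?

6

Reachable from 5e68a07: {00f34d7, 5e68a07, 7a40603, 89f0374, 9184ca3, b2724c3, b9a0fd3, c8e483f, dd09018}.
Reachable from dd09018: {00f34d7, c8e483f, dd09018}.
In 5e68a07's history but not dd09018's: {5e68a07, 7a40603, 89f0374, 9184ca3, b2724c3, b9a0fd3} — 6 commits.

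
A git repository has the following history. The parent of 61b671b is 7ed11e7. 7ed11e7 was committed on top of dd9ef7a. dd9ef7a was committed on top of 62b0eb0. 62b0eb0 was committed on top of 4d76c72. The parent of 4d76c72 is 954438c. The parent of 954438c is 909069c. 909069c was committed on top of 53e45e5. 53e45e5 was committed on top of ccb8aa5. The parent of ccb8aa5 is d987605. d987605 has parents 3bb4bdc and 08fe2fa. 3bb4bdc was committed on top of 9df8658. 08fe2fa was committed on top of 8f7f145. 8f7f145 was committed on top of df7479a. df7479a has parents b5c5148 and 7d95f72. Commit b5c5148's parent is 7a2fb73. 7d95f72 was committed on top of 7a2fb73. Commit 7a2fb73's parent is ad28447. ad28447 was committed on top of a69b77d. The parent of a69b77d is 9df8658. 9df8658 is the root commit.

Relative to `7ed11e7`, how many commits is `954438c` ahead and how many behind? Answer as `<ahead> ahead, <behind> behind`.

Reachable from 954438c: {08fe2fa, 3bb4bdc, 53e45e5, 7a2fb73, 7d95f72, 8f7f145, 909069c, 954438c, 9df8658, a69b77d, ad28447, b5c5148, ccb8aa5, d987605, df7479a}.
Reachable from 7ed11e7: {08fe2fa, 3bb4bdc, 4d76c72, 53e45e5, 62b0eb0, 7a2fb73, 7d95f72, 7ed11e7, 8f7f145, 909069c, 954438c, 9df8658, a69b77d, ad28447, b5c5148, ccb8aa5, d987605, dd9ef7a, df7479a}.
Only in 954438c's history (ahead): {} — 0.
Only in 7ed11e7's history (behind): {4d76c72, 62b0eb0, 7ed11e7, dd9ef7a} — 4.

0 ahead, 4 behind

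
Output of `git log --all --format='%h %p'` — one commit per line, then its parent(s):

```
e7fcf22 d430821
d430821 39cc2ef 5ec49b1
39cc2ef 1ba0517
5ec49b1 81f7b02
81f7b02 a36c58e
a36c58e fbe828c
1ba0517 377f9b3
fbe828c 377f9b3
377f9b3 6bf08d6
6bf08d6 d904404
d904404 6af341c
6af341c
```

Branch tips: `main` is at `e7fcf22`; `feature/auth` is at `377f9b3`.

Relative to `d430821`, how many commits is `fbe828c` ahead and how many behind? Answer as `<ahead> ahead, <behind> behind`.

0 ahead, 6 behind

Reachable from fbe828c: {377f9b3, 6af341c, 6bf08d6, d904404, fbe828c}.
Reachable from d430821: {1ba0517, 377f9b3, 39cc2ef, 5ec49b1, 6af341c, 6bf08d6, 81f7b02, a36c58e, d430821, d904404, fbe828c}.
Only in fbe828c's history (ahead): {} — 0.
Only in d430821's history (behind): {1ba0517, 39cc2ef, 5ec49b1, 81f7b02, a36c58e, d430821} — 6.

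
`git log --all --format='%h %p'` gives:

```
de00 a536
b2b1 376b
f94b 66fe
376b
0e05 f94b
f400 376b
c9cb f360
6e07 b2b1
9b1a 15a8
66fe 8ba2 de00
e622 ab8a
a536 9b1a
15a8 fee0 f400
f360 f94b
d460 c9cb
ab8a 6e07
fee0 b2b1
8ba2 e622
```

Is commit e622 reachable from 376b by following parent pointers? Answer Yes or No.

No

Ancestors of 376b: {376b}.
e622 is not in that set, so it is not an ancestor of 376b.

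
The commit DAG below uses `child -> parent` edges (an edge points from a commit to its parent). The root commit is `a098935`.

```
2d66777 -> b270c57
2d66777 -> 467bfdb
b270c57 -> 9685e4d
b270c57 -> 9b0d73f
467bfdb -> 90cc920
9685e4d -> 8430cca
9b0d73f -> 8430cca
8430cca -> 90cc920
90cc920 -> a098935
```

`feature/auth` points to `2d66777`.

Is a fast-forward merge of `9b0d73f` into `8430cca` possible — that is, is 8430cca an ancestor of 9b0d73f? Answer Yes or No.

Yes

A fast-forward from 8430cca to 9b0d73f is possible iff 8430cca is an ancestor of 9b0d73f.
Ancestors of 9b0d73f: {8430cca, 90cc920, 9b0d73f, a098935}.
8430cca is among them, so fast-forward is possible.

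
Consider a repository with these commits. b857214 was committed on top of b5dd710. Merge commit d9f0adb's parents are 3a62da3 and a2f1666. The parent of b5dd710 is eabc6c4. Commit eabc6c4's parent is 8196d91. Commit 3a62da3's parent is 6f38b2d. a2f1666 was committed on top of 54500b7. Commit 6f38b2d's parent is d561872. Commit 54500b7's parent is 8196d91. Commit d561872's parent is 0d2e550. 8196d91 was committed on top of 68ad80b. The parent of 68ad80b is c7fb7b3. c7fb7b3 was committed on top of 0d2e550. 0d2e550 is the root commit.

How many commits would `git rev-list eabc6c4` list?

5

Walking parent pointers from eabc6c4: reachable set = {0d2e550, 68ad80b, 8196d91, c7fb7b3, eabc6c4}.
That is 5 commits.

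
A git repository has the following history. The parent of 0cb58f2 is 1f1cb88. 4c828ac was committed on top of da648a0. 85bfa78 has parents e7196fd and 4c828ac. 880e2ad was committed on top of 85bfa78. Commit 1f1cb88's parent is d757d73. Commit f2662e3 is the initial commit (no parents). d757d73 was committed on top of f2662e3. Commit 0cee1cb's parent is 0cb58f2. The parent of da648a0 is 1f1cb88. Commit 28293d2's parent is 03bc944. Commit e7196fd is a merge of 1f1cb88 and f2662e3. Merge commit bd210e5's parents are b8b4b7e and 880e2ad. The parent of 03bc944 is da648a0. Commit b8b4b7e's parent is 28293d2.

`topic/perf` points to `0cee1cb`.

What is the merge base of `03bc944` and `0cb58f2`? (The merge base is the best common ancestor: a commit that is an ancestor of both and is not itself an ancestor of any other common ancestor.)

1f1cb88

Ancestors of 03bc944: {03bc944, 1f1cb88, d757d73, da648a0, f2662e3}.
Ancestors of 0cb58f2: {0cb58f2, 1f1cb88, d757d73, f2662e3}.
Common ancestors: {1f1cb88, d757d73, f2662e3}.
Among these, 1f1cb88 is not an ancestor of any other common ancestor — it is the merge base.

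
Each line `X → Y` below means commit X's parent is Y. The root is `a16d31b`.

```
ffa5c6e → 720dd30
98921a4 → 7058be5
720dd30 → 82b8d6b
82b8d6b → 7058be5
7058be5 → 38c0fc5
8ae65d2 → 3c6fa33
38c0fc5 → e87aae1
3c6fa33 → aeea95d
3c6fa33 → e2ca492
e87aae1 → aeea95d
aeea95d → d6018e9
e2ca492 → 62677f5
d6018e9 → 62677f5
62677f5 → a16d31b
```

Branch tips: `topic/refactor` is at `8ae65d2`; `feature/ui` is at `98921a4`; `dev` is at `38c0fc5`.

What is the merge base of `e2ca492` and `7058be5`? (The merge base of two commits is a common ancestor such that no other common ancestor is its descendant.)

62677f5

Ancestors of e2ca492: {62677f5, a16d31b, e2ca492}.
Ancestors of 7058be5: {38c0fc5, 62677f5, 7058be5, a16d31b, aeea95d, d6018e9, e87aae1}.
Common ancestors: {62677f5, a16d31b}.
Among these, 62677f5 is not an ancestor of any other common ancestor — it is the merge base.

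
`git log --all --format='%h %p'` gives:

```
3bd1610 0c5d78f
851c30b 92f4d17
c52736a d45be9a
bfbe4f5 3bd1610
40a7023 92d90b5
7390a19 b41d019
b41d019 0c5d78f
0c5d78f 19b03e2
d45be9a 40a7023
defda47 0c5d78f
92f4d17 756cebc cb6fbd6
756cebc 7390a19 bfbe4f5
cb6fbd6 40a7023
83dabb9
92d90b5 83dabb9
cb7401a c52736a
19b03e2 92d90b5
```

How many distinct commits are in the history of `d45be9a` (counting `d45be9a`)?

Walking parent pointers from d45be9a: reachable set = {40a7023, 83dabb9, 92d90b5, d45be9a}.
That is 4 commits.

4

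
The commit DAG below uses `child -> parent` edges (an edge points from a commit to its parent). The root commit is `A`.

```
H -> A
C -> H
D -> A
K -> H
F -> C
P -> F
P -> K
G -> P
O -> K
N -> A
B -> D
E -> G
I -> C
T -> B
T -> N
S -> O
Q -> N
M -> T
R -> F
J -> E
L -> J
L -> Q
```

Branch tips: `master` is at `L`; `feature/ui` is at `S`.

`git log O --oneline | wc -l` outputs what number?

Walking parent pointers from O: reachable set = {A, H, K, O}.
That is 4 commits.

4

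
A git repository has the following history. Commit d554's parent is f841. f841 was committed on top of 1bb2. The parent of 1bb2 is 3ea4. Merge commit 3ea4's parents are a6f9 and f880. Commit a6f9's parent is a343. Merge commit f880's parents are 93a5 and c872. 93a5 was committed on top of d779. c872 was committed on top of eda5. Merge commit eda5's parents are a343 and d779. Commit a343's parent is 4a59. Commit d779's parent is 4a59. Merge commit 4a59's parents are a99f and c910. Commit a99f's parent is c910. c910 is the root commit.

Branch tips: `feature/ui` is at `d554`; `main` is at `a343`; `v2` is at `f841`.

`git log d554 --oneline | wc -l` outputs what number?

Walking parent pointers from d554: reachable set = {1bb2, 3ea4, 4a59, 93a5, a343, a6f9, a99f, c872, c910, d554, d779, eda5, f841, f880}.
That is 14 commits.

14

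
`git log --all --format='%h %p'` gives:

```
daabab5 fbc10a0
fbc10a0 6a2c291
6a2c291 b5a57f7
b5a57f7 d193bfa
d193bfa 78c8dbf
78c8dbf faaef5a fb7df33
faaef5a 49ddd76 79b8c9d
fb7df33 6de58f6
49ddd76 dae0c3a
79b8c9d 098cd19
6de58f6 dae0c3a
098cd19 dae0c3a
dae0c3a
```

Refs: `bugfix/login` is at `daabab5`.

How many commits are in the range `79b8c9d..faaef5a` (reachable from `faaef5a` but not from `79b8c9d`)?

2

Reachable from faaef5a: {098cd19, 49ddd76, 79b8c9d, dae0c3a, faaef5a}.
Reachable from 79b8c9d: {098cd19, 79b8c9d, dae0c3a}.
In faaef5a's history but not 79b8c9d's: {49ddd76, faaef5a} — 2 commits.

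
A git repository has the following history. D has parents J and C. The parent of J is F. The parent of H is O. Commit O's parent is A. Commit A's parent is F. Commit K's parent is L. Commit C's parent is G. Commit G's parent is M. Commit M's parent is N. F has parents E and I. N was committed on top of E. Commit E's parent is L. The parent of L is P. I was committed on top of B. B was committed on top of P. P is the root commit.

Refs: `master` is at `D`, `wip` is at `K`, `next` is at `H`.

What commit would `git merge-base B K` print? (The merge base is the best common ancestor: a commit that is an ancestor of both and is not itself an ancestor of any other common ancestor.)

P

Ancestors of B: {B, P}.
Ancestors of K: {K, L, P}.
Common ancestors: {P}.
The only common ancestor is P, so it is the merge base.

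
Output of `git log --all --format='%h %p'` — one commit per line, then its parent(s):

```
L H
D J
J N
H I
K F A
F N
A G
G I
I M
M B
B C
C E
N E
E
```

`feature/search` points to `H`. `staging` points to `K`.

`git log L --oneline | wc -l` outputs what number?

7

Walking parent pointers from L: reachable set = {B, C, E, H, I, L, M}.
That is 7 commits.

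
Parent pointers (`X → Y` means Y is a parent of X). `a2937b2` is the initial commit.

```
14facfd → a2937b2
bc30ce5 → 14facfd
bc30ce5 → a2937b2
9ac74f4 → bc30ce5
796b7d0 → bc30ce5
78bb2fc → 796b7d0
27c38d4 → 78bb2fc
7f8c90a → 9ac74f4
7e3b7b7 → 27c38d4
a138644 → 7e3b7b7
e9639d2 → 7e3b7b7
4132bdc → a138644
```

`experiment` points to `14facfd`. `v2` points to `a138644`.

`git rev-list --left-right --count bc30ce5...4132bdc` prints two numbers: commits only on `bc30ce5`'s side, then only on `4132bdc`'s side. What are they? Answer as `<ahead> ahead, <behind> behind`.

0 ahead, 6 behind

Reachable from bc30ce5: {14facfd, a2937b2, bc30ce5}.
Reachable from 4132bdc: {14facfd, 27c38d4, 4132bdc, 78bb2fc, 796b7d0, 7e3b7b7, a138644, a2937b2, bc30ce5}.
Only in bc30ce5's history (ahead): {} — 0.
Only in 4132bdc's history (behind): {27c38d4, 4132bdc, 78bb2fc, 796b7d0, 7e3b7b7, a138644} — 6.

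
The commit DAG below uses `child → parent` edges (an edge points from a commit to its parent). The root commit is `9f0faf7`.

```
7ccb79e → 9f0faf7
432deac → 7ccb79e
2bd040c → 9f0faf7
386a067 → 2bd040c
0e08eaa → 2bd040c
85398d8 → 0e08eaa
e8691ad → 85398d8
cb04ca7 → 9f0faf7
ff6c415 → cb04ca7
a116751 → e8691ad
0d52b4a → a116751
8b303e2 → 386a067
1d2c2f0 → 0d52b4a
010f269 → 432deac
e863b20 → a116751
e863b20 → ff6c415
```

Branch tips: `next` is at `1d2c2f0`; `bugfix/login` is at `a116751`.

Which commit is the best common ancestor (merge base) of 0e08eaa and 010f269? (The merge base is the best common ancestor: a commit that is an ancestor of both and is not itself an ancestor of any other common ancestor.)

9f0faf7

Ancestors of 0e08eaa: {0e08eaa, 2bd040c, 9f0faf7}.
Ancestors of 010f269: {010f269, 432deac, 7ccb79e, 9f0faf7}.
Common ancestors: {9f0faf7}.
The only common ancestor is 9f0faf7, so it is the merge base.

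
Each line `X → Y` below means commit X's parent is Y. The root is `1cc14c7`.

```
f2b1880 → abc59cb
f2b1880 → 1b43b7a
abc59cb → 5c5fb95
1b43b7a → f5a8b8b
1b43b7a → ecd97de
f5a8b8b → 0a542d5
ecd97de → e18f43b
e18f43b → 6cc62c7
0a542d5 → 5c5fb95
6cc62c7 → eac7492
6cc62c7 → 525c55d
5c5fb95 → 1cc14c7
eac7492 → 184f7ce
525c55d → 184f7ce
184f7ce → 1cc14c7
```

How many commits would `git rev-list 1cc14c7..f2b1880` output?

Reachable from f2b1880: {0a542d5, 184f7ce, 1b43b7a, 1cc14c7, 525c55d, 5c5fb95, 6cc62c7, abc59cb, e18f43b, eac7492, ecd97de, f2b1880, f5a8b8b}.
Reachable from 1cc14c7: {1cc14c7}.
In f2b1880's history but not 1cc14c7's: {0a542d5, 184f7ce, 1b43b7a, 525c55d, 5c5fb95, 6cc62c7, abc59cb, e18f43b, eac7492, ecd97de, f2b1880, f5a8b8b} — 12 commits.

12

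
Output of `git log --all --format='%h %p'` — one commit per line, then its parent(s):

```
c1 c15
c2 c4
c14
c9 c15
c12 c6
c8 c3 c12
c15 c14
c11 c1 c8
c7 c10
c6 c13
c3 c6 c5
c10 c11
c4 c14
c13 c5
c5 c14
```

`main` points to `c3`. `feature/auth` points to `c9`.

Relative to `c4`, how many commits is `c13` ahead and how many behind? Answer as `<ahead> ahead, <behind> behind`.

2 ahead, 1 behind

Reachable from c13: {c13, c14, c5}.
Reachable from c4: {c14, c4}.
Only in c13's history (ahead): {c13, c5} — 2.
Only in c4's history (behind): {c4} — 1.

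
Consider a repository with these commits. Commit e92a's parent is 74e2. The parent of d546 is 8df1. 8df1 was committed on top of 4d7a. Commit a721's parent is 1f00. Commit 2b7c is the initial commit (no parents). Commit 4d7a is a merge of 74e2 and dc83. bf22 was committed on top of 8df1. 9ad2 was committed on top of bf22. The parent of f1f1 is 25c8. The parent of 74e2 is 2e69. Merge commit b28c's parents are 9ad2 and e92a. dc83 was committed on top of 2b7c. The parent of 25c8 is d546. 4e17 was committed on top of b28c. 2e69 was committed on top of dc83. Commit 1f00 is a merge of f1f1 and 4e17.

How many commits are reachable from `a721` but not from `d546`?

Reachable from a721: {1f00, 25c8, 2b7c, 2e69, 4d7a, 4e17, 74e2, 8df1, 9ad2, a721, b28c, bf22, d546, dc83, e92a, f1f1}.
Reachable from d546: {2b7c, 2e69, 4d7a, 74e2, 8df1, d546, dc83}.
In a721's history but not d546's: {1f00, 25c8, 4e17, 9ad2, a721, b28c, bf22, e92a, f1f1} — 9 commits.

9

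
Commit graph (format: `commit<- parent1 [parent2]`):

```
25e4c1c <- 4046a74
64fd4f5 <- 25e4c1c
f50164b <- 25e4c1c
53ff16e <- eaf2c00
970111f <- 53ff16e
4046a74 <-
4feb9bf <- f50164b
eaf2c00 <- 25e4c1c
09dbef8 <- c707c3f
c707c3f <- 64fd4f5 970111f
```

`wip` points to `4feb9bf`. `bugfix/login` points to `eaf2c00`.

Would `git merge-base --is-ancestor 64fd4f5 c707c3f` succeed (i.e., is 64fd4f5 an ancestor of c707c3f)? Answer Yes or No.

Ancestors of c707c3f (commits reachable by following parents): {25e4c1c, 4046a74, 53ff16e, 64fd4f5, 970111f, c707c3f, eaf2c00}.
64fd4f5 is in that set, so it is an ancestor of c707c3f.

Yes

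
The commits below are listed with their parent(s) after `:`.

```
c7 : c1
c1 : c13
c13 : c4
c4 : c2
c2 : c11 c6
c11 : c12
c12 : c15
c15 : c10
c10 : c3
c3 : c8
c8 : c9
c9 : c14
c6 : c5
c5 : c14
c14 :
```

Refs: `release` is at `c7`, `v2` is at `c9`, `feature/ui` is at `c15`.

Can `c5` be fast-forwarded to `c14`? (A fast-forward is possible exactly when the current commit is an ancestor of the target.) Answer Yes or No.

No

A fast-forward from c5 to c14 is possible iff c5 is an ancestor of c14.
Ancestors of c14: {c14}.
c5 is not among them, so fast-forward is not possible.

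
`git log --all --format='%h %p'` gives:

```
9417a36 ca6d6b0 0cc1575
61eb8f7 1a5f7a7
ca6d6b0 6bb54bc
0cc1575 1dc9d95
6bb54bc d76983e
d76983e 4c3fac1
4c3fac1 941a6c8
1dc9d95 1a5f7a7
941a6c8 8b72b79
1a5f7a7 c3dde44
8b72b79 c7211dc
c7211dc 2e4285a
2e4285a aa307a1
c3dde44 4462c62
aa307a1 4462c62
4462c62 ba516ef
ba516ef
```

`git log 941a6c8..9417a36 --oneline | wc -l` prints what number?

9

Reachable from 9417a36: {0cc1575, 1a5f7a7, 1dc9d95, 2e4285a, 4462c62, 4c3fac1, 6bb54bc, 8b72b79, 9417a36, 941a6c8, aa307a1, ba516ef, c3dde44, c7211dc, ca6d6b0, d76983e}.
Reachable from 941a6c8: {2e4285a, 4462c62, 8b72b79, 941a6c8, aa307a1, ba516ef, c7211dc}.
In 9417a36's history but not 941a6c8's: {0cc1575, 1a5f7a7, 1dc9d95, 4c3fac1, 6bb54bc, 9417a36, c3dde44, ca6d6b0, d76983e} — 9 commits.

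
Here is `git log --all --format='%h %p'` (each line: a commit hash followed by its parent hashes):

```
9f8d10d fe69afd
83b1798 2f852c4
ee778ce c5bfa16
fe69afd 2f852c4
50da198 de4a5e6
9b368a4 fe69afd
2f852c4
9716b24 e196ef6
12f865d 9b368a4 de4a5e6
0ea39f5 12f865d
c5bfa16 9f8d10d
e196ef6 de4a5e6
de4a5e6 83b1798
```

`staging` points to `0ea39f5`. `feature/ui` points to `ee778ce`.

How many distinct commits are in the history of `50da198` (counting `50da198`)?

Walking parent pointers from 50da198: reachable set = {2f852c4, 50da198, 83b1798, de4a5e6}.
That is 4 commits.

4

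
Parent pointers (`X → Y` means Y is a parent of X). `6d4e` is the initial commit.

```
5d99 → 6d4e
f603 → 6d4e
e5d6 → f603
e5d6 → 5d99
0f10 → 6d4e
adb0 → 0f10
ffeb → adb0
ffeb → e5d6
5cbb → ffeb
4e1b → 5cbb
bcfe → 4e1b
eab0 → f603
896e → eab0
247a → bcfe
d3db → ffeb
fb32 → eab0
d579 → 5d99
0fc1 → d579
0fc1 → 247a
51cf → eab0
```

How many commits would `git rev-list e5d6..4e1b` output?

5

Reachable from 4e1b: {0f10, 4e1b, 5cbb, 5d99, 6d4e, adb0, e5d6, f603, ffeb}.
Reachable from e5d6: {5d99, 6d4e, e5d6, f603}.
In 4e1b's history but not e5d6's: {0f10, 4e1b, 5cbb, adb0, ffeb} — 5 commits.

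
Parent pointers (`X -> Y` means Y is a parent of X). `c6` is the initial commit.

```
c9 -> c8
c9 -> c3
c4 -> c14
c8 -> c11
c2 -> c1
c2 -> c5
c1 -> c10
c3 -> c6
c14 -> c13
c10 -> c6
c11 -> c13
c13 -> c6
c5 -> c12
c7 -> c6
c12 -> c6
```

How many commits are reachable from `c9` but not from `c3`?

4

Reachable from c9: {c11, c13, c3, c6, c8, c9}.
Reachable from c3: {c3, c6}.
In c9's history but not c3's: {c11, c13, c8, c9} — 4 commits.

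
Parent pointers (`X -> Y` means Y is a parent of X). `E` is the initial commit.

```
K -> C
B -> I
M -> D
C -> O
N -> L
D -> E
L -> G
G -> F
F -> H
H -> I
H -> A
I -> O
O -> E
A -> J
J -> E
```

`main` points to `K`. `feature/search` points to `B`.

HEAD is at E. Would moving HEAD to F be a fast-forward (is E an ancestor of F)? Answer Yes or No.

Yes

A fast-forward from E to F is possible iff E is an ancestor of F.
Ancestors of F: {A, E, F, H, I, J, O}.
E is among them, so fast-forward is possible.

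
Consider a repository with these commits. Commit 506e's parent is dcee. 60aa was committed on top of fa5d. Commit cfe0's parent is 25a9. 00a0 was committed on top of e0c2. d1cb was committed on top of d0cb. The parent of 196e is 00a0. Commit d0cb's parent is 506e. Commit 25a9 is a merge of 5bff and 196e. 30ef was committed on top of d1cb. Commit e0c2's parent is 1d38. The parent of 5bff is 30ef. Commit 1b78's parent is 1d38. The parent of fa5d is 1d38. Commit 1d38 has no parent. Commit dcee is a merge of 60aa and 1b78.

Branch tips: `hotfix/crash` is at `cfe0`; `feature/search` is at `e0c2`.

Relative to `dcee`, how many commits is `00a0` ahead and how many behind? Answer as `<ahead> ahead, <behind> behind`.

Reachable from 00a0: {00a0, 1d38, e0c2}.
Reachable from dcee: {1b78, 1d38, 60aa, dcee, fa5d}.
Only in 00a0's history (ahead): {00a0, e0c2} — 2.
Only in dcee's history (behind): {1b78, 60aa, dcee, fa5d} — 4.

2 ahead, 4 behind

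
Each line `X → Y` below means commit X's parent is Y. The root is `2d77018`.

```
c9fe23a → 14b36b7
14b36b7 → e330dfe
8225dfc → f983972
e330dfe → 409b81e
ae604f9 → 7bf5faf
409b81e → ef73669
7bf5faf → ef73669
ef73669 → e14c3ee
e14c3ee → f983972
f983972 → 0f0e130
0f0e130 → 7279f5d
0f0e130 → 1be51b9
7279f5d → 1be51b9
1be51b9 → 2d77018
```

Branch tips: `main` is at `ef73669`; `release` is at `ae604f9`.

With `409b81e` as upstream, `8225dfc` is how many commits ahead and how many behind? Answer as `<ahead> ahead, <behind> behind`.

Reachable from 8225dfc: {0f0e130, 1be51b9, 2d77018, 7279f5d, 8225dfc, f983972}.
Reachable from 409b81e: {0f0e130, 1be51b9, 2d77018, 409b81e, 7279f5d, e14c3ee, ef73669, f983972}.
Only in 8225dfc's history (ahead): {8225dfc} — 1.
Only in 409b81e's history (behind): {409b81e, e14c3ee, ef73669} — 3.

1 ahead, 3 behind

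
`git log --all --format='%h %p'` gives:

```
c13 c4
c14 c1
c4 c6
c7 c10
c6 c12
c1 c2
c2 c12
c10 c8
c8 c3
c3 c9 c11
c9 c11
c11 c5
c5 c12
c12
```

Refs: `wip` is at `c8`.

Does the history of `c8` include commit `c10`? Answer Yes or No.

Ancestors of c8: {c11, c12, c3, c5, c8, c9}.
c10 is not in that set, so it is not an ancestor of c8.

No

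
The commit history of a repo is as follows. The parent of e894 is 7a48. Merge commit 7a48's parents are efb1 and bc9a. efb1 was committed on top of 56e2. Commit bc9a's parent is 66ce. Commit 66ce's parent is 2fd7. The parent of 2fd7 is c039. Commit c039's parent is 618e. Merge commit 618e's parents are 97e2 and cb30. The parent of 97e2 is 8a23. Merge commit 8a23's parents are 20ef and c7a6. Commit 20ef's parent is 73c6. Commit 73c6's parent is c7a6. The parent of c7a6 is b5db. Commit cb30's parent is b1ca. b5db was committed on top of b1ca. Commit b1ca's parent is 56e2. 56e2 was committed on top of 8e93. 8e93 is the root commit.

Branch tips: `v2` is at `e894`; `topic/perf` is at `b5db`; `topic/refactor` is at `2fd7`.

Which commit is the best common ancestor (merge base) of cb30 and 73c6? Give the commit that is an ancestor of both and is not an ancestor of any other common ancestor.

b1ca

Ancestors of cb30: {56e2, 8e93, b1ca, cb30}.
Ancestors of 73c6: {56e2, 73c6, 8e93, b1ca, b5db, c7a6}.
Common ancestors: {56e2, 8e93, b1ca}.
Among these, b1ca is not an ancestor of any other common ancestor — it is the merge base.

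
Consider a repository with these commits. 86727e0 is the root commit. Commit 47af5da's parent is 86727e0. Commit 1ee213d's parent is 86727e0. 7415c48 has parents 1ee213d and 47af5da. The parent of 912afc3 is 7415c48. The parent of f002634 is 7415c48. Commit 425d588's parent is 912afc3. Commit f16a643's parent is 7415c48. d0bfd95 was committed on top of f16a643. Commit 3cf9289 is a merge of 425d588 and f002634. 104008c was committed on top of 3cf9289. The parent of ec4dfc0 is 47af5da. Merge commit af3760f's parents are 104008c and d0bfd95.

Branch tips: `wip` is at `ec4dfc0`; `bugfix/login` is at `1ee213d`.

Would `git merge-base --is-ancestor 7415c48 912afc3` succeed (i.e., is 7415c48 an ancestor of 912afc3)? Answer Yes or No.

Ancestors of 912afc3 (commits reachable by following parents): {1ee213d, 47af5da, 7415c48, 86727e0, 912afc3}.
7415c48 is in that set, so it is an ancestor of 912afc3.

Yes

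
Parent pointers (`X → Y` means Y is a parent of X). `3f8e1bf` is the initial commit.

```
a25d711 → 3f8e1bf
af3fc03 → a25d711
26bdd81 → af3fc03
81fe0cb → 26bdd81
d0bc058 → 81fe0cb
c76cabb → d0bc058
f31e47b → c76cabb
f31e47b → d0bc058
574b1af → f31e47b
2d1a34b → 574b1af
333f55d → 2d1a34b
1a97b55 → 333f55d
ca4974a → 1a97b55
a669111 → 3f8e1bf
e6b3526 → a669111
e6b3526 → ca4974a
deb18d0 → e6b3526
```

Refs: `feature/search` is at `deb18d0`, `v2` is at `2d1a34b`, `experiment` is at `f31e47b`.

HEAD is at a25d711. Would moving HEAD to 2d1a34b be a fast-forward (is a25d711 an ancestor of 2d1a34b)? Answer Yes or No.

Yes

A fast-forward from a25d711 to 2d1a34b is possible iff a25d711 is an ancestor of 2d1a34b.
Ancestors of 2d1a34b: {26bdd81, 2d1a34b, 3f8e1bf, 574b1af, 81fe0cb, a25d711, af3fc03, c76cabb, d0bc058, f31e47b}.
a25d711 is among them, so fast-forward is possible.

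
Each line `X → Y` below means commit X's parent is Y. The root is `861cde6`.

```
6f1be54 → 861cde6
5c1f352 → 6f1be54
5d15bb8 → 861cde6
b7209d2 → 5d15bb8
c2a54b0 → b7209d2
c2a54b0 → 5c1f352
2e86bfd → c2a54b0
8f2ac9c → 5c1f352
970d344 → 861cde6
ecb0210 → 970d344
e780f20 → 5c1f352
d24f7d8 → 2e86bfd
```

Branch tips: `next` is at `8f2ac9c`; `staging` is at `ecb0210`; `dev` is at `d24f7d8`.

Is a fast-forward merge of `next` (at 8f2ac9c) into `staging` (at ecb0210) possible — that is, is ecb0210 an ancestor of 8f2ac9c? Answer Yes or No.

A fast-forward from ecb0210 to 8f2ac9c is possible iff ecb0210 is an ancestor of 8f2ac9c.
Ancestors of 8f2ac9c: {5c1f352, 6f1be54, 861cde6, 8f2ac9c}.
ecb0210 is not among them, so fast-forward is not possible.

No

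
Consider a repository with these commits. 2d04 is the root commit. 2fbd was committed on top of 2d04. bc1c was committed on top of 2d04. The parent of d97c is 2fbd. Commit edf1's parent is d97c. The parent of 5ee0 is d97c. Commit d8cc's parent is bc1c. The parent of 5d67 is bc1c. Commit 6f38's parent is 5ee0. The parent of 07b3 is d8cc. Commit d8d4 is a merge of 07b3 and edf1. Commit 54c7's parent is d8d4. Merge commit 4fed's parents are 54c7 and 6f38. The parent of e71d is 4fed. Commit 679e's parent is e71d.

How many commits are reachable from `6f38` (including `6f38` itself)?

5

Walking parent pointers from 6f38: reachable set = {2d04, 2fbd, 5ee0, 6f38, d97c}.
That is 5 commits.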